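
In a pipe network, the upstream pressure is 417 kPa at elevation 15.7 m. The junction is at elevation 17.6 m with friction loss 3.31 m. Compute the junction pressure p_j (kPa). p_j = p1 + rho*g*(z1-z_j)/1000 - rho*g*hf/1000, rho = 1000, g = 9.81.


Junction pressure: p_j = p1 + rho*g*(z1 - z_j)/1000 - rho*g*hf/1000.
Elevation term = 1000*9.81*(15.7 - 17.6)/1000 = -18.639 kPa.
Friction term = 1000*9.81*3.31/1000 = 32.471 kPa.
p_j = 417 + -18.639 - 32.471 = 365.89 kPa.

365.89


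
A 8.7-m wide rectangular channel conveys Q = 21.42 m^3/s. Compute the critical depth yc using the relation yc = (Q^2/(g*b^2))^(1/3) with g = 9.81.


Using yc = (Q^2 / (g * b^2))^(1/3):
Q^2 = 21.42^2 = 458.82.
g * b^2 = 9.81 * 8.7^2 = 9.81 * 75.69 = 742.52.
Q^2 / (g*b^2) = 458.82 / 742.52 = 0.6179.
yc = 0.6179^(1/3) = 0.8517 m.

0.8517


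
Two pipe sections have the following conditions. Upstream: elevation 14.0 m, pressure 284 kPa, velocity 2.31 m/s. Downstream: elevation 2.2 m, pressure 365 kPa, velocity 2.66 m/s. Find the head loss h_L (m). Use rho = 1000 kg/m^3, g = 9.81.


Total head at each section: H = z + p/(rho*g) + V^2/(2g).
H1 = 14.0 + 284*1000/(1000*9.81) + 2.31^2/(2*9.81)
   = 14.0 + 28.95 + 0.272
   = 43.222 m.
H2 = 2.2 + 365*1000/(1000*9.81) + 2.66^2/(2*9.81)
   = 2.2 + 37.207 + 0.3606
   = 39.768 m.
h_L = H1 - H2 = 43.222 - 39.768 = 3.454 m.

3.454


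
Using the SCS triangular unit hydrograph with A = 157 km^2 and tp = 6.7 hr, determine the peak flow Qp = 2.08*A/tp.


SCS formula: Qp = 2.08 * A / tp.
Qp = 2.08 * 157 / 6.7
   = 326.56 / 6.7
   = 48.74 m^3/s per cm.

48.74


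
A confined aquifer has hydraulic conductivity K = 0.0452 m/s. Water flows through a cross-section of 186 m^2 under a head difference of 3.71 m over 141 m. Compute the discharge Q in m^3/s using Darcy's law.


Darcy's law: Q = K * A * i, where i = dh/L.
Hydraulic gradient i = 3.71 / 141 = 0.026312.
Q = 0.0452 * 186 * 0.026312
  = 0.2212 m^3/s.

0.2212


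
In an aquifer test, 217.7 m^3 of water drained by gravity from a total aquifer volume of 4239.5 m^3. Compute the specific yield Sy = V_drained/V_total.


Specific yield Sy = Volume drained / Total volume.
Sy = 217.7 / 4239.5
   = 0.0514.

0.0514


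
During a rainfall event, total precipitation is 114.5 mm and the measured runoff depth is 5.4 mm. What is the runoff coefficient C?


The runoff coefficient C = runoff depth / rainfall depth.
C = 5.4 / 114.5
  = 0.0472.

0.0472


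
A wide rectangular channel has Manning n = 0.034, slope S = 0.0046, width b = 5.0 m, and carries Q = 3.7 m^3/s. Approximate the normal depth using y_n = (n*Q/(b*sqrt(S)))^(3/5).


We use the wide-channel approximation y_n = (n*Q/(b*sqrt(S)))^(3/5).
sqrt(S) = sqrt(0.0046) = 0.067823.
Numerator: n*Q = 0.034 * 3.7 = 0.1258.
Denominator: b*sqrt(S) = 5.0 * 0.067823 = 0.339115.
arg = 0.371.
y_n = 0.371^(3/5) = 0.5516 m.

0.5516


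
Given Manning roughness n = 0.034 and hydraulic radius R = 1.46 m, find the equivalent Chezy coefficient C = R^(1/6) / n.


The Chezy coefficient relates to Manning's n through C = R^(1/6) / n.
R^(1/6) = 1.46^(1/6) = 1.065104.
C = 1.065104 / 0.034 = 31.33 m^(1/2)/s.

31.33


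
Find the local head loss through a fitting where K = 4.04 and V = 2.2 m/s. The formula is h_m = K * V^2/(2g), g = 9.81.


Minor loss formula: h_m = K * V^2/(2g).
V^2 = 2.2^2 = 4.84.
V^2/(2g) = 4.84 / 19.62 = 0.2467 m.
h_m = 4.04 * 0.2467 = 0.9966 m.

0.9966


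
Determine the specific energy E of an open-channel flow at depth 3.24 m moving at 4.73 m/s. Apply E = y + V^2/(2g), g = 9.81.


Specific energy E = y + V^2/(2g).
Velocity head = V^2/(2g) = 4.73^2 / (2*9.81) = 22.3729 / 19.62 = 1.1403 m.
E = 3.24 + 1.1403 = 4.3803 m.

4.3803


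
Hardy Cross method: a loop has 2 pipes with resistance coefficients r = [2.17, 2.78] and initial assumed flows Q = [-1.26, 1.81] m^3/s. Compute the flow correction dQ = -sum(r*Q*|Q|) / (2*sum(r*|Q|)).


Numerator terms (r*Q*|Q|): 2.17*-1.26*|-1.26| = -3.4451; 2.78*1.81*|1.81| = 9.1076.
Sum of numerator = 5.6625.
Denominator terms (r*|Q|): 2.17*|-1.26| = 2.7342; 2.78*|1.81| = 5.0318.
2 * sum of denominator = 2 * 7.766 = 15.532.
dQ = -5.6625 / 15.532 = -0.3646 m^3/s.

-0.3646


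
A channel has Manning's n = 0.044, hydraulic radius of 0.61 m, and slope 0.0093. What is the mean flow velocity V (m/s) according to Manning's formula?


Manning's equation gives V = (1/n) * R^(2/3) * S^(1/2).
First, compute R^(2/3) = 0.61^(2/3) = 0.7193.
Next, S^(1/2) = 0.0093^(1/2) = 0.096437.
Then 1/n = 1/0.044 = 22.73.
V = 22.73 * 0.7193 * 0.096437 = 1.5764 m/s.

1.5764


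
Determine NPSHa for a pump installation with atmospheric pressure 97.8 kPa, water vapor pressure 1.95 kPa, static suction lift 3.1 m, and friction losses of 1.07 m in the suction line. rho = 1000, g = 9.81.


NPSHa = p_atm/(rho*g) - z_s - hf_s - p_vap/(rho*g).
p_atm/(rho*g) = 97.8*1000 / (1000*9.81) = 9.969 m.
p_vap/(rho*g) = 1.95*1000 / (1000*9.81) = 0.199 m.
NPSHa = 9.969 - 3.1 - 1.07 - 0.199
      = 5.6 m.

5.6


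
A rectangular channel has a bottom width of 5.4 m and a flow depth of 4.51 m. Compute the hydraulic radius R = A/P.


For a rectangular section:
Flow area A = b * y = 5.4 * 4.51 = 24.35 m^2.
Wetted perimeter P = b + 2y = 5.4 + 2*4.51 = 14.42 m.
Hydraulic radius R = A/P = 24.35 / 14.42 = 1.6889 m.

1.6889


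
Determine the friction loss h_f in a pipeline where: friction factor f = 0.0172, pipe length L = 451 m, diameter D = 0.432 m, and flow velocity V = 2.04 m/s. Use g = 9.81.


Darcy-Weisbach equation: h_f = f * (L/D) * V^2/(2g).
f * L/D = 0.0172 * 451/0.432 = 17.9565.
V^2/(2g) = 2.04^2 / (2*9.81) = 4.1616 / 19.62 = 0.2121 m.
h_f = 17.9565 * 0.2121 = 3.809 m.

3.809


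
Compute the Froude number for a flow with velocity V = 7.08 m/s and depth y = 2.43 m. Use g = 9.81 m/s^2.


The Froude number is defined as Fr = V / sqrt(g*y).
g*y = 9.81 * 2.43 = 23.8383.
sqrt(g*y) = sqrt(23.8383) = 4.8824.
Fr = 7.08 / 4.8824 = 1.4501.

1.4501


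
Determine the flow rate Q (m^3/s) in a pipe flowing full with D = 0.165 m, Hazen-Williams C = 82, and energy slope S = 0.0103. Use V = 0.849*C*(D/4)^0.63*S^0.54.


For a full circular pipe, R = D/4 = 0.165/4 = 0.0413 m.
V = 0.849 * 82 * 0.0413^0.63 * 0.0103^0.54
  = 0.849 * 82 * 0.134189 * 0.084515
  = 0.7895 m/s.
Pipe area A = pi*D^2/4 = pi*0.165^2/4 = 0.0214 m^2.
Q = A * V = 0.0214 * 0.7895 = 0.0169 m^3/s.

0.0169


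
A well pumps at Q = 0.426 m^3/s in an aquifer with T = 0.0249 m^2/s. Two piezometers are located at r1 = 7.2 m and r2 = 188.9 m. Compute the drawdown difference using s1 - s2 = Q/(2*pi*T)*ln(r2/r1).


Thiem equation: s1 - s2 = Q/(2*pi*T) * ln(r2/r1).
ln(r2/r1) = ln(188.9/7.2) = 3.2671.
Q/(2*pi*T) = 0.426 / (2*pi*0.0249) = 0.426 / 0.1565 = 2.7229.
s1 - s2 = 2.7229 * 3.2671 = 8.8961 m.

8.8961


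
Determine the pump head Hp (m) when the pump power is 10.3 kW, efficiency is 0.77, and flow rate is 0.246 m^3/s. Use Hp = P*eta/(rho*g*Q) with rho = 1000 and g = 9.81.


Pump head formula: Hp = P * eta / (rho * g * Q).
Numerator: P * eta = 10.3 * 1000 * 0.77 = 7931.0 W.
Denominator: rho * g * Q = 1000 * 9.81 * 0.246 = 2413.26.
Hp = 7931.0 / 2413.26 = 3.29 m.

3.29


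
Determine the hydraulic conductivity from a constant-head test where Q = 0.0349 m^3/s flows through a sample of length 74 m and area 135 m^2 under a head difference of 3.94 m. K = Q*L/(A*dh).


From K = Q*L / (A*dh):
Numerator: Q*L = 0.0349 * 74 = 2.5826.
Denominator: A*dh = 135 * 3.94 = 531.9.
K = 2.5826 / 531.9 = 0.004855 m/s.

0.004855


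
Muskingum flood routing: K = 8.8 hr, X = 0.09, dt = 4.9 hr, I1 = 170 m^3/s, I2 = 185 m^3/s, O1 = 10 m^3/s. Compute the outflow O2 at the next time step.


Muskingum coefficients:
denom = 2*K*(1-X) + dt = 2*8.8*(1-0.09) + 4.9 = 20.916.
C0 = (dt - 2*K*X)/denom = (4.9 - 2*8.8*0.09)/20.916 = 0.1585.
C1 = (dt + 2*K*X)/denom = (4.9 + 2*8.8*0.09)/20.916 = 0.31.
C2 = (2*K*(1-X) - dt)/denom = 0.5315.
O2 = C0*I2 + C1*I1 + C2*O1
   = 0.1585*185 + 0.31*170 + 0.5315*10
   = 87.34 m^3/s.

87.34


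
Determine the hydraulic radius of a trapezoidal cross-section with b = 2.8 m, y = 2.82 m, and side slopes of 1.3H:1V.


For a trapezoidal section with side slope z:
A = (b + z*y)*y = (2.8 + 1.3*2.82)*2.82 = 18.234 m^2.
P = b + 2*y*sqrt(1 + z^2) = 2.8 + 2*2.82*sqrt(1 + 1.3^2) = 12.05 m.
R = A/P = 18.234 / 12.05 = 1.5132 m.

1.5132


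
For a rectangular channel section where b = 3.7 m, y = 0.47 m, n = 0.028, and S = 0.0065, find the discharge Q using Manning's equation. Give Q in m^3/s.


For a rectangular channel, the cross-sectional area A = b * y = 3.7 * 0.47 = 1.74 m^2.
The wetted perimeter P = b + 2y = 3.7 + 2*0.47 = 4.64 m.
Hydraulic radius R = A/P = 1.74/4.64 = 0.3748 m.
Velocity V = (1/n)*R^(2/3)*S^(1/2) = (1/0.028)*0.3748^(2/3)*0.0065^(1/2) = 1.4968 m/s.
Discharge Q = A * V = 1.74 * 1.4968 = 2.603 m^3/s.

2.603


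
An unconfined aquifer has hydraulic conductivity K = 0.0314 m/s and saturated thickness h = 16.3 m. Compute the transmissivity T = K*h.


Transmissivity is defined as T = K * h.
T = 0.0314 * 16.3
  = 0.5118 m^2/s.

0.5118


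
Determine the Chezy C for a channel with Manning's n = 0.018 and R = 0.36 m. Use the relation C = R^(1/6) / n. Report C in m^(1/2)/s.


The Chezy coefficient relates to Manning's n through C = R^(1/6) / n.
R^(1/6) = 0.36^(1/6) = 0.843433.
C = 0.843433 / 0.018 = 46.86 m^(1/2)/s.

46.86


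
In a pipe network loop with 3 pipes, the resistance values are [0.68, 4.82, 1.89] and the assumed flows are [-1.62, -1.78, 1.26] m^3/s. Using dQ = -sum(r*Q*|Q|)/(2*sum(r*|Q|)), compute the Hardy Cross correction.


Numerator terms (r*Q*|Q|): 0.68*-1.62*|-1.62| = -1.7846; 4.82*-1.78*|-1.78| = -15.2717; 1.89*1.26*|1.26| = 3.0006.
Sum of numerator = -14.0557.
Denominator terms (r*|Q|): 0.68*|-1.62| = 1.1016; 4.82*|-1.78| = 8.5796; 1.89*|1.26| = 2.3814.
2 * sum of denominator = 2 * 12.0626 = 24.1252.
dQ = --14.0557 / 24.1252 = 0.5826 m^3/s.

0.5826


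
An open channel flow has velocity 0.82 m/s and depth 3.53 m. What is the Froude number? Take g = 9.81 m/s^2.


The Froude number is defined as Fr = V / sqrt(g*y).
g*y = 9.81 * 3.53 = 34.6293.
sqrt(g*y) = sqrt(34.6293) = 5.8847.
Fr = 0.82 / 5.8847 = 0.1393.

0.1393


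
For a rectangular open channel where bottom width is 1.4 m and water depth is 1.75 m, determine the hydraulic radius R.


For a rectangular section:
Flow area A = b * y = 1.4 * 1.75 = 2.45 m^2.
Wetted perimeter P = b + 2y = 1.4 + 2*1.75 = 4.9 m.
Hydraulic radius R = A/P = 2.45 / 4.9 = 0.5 m.

0.5


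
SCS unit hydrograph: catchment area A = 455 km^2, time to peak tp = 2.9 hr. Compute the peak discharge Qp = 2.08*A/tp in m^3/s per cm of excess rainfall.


SCS formula: Qp = 2.08 * A / tp.
Qp = 2.08 * 455 / 2.9
   = 946.4 / 2.9
   = 326.34 m^3/s per cm.

326.34


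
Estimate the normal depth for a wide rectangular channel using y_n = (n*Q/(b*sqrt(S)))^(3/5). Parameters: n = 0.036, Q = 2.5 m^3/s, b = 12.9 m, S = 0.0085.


We use the wide-channel approximation y_n = (n*Q/(b*sqrt(S)))^(3/5).
sqrt(S) = sqrt(0.0085) = 0.092195.
Numerator: n*Q = 0.036 * 2.5 = 0.09.
Denominator: b*sqrt(S) = 12.9 * 0.092195 = 1.189315.
arg = 0.0757.
y_n = 0.0757^(3/5) = 0.2125 m.

0.2125


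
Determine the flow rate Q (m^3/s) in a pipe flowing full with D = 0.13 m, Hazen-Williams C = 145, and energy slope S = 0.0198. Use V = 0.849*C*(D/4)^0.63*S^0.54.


For a full circular pipe, R = D/4 = 0.13/4 = 0.0325 m.
V = 0.849 * 145 * 0.0325^0.63 * 0.0198^0.54
  = 0.849 * 145 * 0.115475 * 0.120282
  = 1.7099 m/s.
Pipe area A = pi*D^2/4 = pi*0.13^2/4 = 0.0133 m^2.
Q = A * V = 0.0133 * 1.7099 = 0.0227 m^3/s.

0.0227


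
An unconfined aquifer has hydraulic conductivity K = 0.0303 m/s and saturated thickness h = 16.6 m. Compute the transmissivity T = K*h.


Transmissivity is defined as T = K * h.
T = 0.0303 * 16.6
  = 0.503 m^2/s.

0.503


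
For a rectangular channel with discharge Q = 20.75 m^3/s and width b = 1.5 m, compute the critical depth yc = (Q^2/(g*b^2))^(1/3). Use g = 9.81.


Using yc = (Q^2 / (g * b^2))^(1/3):
Q^2 = 20.75^2 = 430.56.
g * b^2 = 9.81 * 1.5^2 = 9.81 * 2.25 = 22.07.
Q^2 / (g*b^2) = 430.56 / 22.07 = 19.5088.
yc = 19.5088^(1/3) = 2.6919 m.

2.6919


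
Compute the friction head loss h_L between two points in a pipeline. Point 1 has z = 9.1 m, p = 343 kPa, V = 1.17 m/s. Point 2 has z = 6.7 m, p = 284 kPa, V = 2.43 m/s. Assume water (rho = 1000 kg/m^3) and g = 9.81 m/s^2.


Total head at each section: H = z + p/(rho*g) + V^2/(2g).
H1 = 9.1 + 343*1000/(1000*9.81) + 1.17^2/(2*9.81)
   = 9.1 + 34.964 + 0.0698
   = 44.134 m.
H2 = 6.7 + 284*1000/(1000*9.81) + 2.43^2/(2*9.81)
   = 6.7 + 28.95 + 0.301
   = 35.951 m.
h_L = H1 - H2 = 44.134 - 35.951 = 8.183 m.

8.183


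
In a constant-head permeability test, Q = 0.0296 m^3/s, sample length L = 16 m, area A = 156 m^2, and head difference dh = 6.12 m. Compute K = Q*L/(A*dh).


From K = Q*L / (A*dh):
Numerator: Q*L = 0.0296 * 16 = 0.4736.
Denominator: A*dh = 156 * 6.12 = 954.72.
K = 0.4736 / 954.72 = 0.000496 m/s.

0.000496


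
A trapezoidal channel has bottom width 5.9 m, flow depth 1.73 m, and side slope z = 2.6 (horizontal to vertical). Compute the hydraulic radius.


For a trapezoidal section with side slope z:
A = (b + z*y)*y = (5.9 + 2.6*1.73)*1.73 = 17.989 m^2.
P = b + 2*y*sqrt(1 + z^2) = 5.9 + 2*1.73*sqrt(1 + 2.6^2) = 15.538 m.
R = A/P = 17.989 / 15.538 = 1.1577 m.

1.1577


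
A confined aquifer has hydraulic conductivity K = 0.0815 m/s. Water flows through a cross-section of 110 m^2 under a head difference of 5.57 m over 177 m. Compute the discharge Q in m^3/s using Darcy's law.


Darcy's law: Q = K * A * i, where i = dh/L.
Hydraulic gradient i = 5.57 / 177 = 0.031469.
Q = 0.0815 * 110 * 0.031469
  = 0.2821 m^3/s.

0.2821


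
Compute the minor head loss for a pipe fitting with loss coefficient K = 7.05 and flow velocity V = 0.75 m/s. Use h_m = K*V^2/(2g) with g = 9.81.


Minor loss formula: h_m = K * V^2/(2g).
V^2 = 0.75^2 = 0.5625.
V^2/(2g) = 0.5625 / 19.62 = 0.0287 m.
h_m = 7.05 * 0.0287 = 0.2021 m.

0.2021


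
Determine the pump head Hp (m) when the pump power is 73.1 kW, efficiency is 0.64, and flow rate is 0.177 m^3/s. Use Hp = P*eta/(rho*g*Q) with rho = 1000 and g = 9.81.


Pump head formula: Hp = P * eta / (rho * g * Q).
Numerator: P * eta = 73.1 * 1000 * 0.64 = 46784.0 W.
Denominator: rho * g * Q = 1000 * 9.81 * 0.177 = 1736.37.
Hp = 46784.0 / 1736.37 = 26.94 m.

26.94


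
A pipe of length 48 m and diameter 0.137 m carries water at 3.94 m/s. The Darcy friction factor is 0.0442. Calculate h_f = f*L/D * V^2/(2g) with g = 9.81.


Darcy-Weisbach equation: h_f = f * (L/D) * V^2/(2g).
f * L/D = 0.0442 * 48/0.137 = 15.4861.
V^2/(2g) = 3.94^2 / (2*9.81) = 15.5236 / 19.62 = 0.7912 m.
h_f = 15.4861 * 0.7912 = 12.253 m.

12.253


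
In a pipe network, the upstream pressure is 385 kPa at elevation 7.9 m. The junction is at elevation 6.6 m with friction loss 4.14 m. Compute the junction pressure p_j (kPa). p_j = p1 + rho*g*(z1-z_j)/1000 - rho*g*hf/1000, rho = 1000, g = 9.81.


Junction pressure: p_j = p1 + rho*g*(z1 - z_j)/1000 - rho*g*hf/1000.
Elevation term = 1000*9.81*(7.9 - 6.6)/1000 = 12.753 kPa.
Friction term = 1000*9.81*4.14/1000 = 40.613 kPa.
p_j = 385 + 12.753 - 40.613 = 357.14 kPa.

357.14


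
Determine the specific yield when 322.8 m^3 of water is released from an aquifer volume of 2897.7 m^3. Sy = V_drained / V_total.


Specific yield Sy = Volume drained / Total volume.
Sy = 322.8 / 2897.7
   = 0.1114.

0.1114


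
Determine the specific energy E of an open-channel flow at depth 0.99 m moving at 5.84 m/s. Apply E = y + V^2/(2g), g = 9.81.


Specific energy E = y + V^2/(2g).
Velocity head = V^2/(2g) = 5.84^2 / (2*9.81) = 34.1056 / 19.62 = 1.7383 m.
E = 0.99 + 1.7383 = 2.7283 m.

2.7283


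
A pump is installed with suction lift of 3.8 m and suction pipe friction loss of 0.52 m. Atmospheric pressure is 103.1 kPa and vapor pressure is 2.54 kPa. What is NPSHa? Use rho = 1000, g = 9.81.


NPSHa = p_atm/(rho*g) - z_s - hf_s - p_vap/(rho*g).
p_atm/(rho*g) = 103.1*1000 / (1000*9.81) = 10.51 m.
p_vap/(rho*g) = 2.54*1000 / (1000*9.81) = 0.259 m.
NPSHa = 10.51 - 3.8 - 0.52 - 0.259
      = 5.93 m.

5.93


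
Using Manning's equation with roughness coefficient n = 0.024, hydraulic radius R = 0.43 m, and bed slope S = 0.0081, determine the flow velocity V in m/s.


Manning's equation gives V = (1/n) * R^(2/3) * S^(1/2).
First, compute R^(2/3) = 0.43^(2/3) = 0.5697.
Next, S^(1/2) = 0.0081^(1/2) = 0.09.
Then 1/n = 1/0.024 = 41.67.
V = 41.67 * 0.5697 * 0.09 = 2.1364 m/s.

2.1364


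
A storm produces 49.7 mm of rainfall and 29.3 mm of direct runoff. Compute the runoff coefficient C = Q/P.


The runoff coefficient C = runoff depth / rainfall depth.
C = 29.3 / 49.7
  = 0.5895.

0.5895


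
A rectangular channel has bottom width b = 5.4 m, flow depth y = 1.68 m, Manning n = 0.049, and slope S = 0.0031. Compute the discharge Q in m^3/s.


For a rectangular channel, the cross-sectional area A = b * y = 5.4 * 1.68 = 9.07 m^2.
The wetted perimeter P = b + 2y = 5.4 + 2*1.68 = 8.76 m.
Hydraulic radius R = A/P = 9.07/8.76 = 1.0356 m.
Velocity V = (1/n)*R^(2/3)*S^(1/2) = (1/0.049)*1.0356^(2/3)*0.0031^(1/2) = 1.1631 m/s.
Discharge Q = A * V = 9.07 * 1.1631 = 10.552 m^3/s.

10.552


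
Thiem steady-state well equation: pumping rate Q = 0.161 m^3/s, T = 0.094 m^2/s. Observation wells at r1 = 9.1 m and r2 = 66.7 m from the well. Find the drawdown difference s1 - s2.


Thiem equation: s1 - s2 = Q/(2*pi*T) * ln(r2/r1).
ln(r2/r1) = ln(66.7/9.1) = 1.9919.
Q/(2*pi*T) = 0.161 / (2*pi*0.094) = 0.161 / 0.5906 = 0.2726.
s1 - s2 = 0.2726 * 1.9919 = 0.543 m.

0.543


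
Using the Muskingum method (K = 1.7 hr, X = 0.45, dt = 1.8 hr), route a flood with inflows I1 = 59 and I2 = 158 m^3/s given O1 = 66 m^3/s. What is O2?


Muskingum coefficients:
denom = 2*K*(1-X) + dt = 2*1.7*(1-0.45) + 1.8 = 3.67.
C0 = (dt - 2*K*X)/denom = (1.8 - 2*1.7*0.45)/3.67 = 0.0736.
C1 = (dt + 2*K*X)/denom = (1.8 + 2*1.7*0.45)/3.67 = 0.9074.
C2 = (2*K*(1-X) - dt)/denom = 0.0191.
O2 = C0*I2 + C1*I1 + C2*O1
   = 0.0736*158 + 0.9074*59 + 0.0191*66
   = 66.42 m^3/s.

66.42


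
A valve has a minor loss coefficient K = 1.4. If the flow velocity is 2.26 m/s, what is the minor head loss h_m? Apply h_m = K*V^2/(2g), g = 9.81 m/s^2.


Minor loss formula: h_m = K * V^2/(2g).
V^2 = 2.26^2 = 5.1076.
V^2/(2g) = 5.1076 / 19.62 = 0.2603 m.
h_m = 1.4 * 0.2603 = 0.3645 m.

0.3645


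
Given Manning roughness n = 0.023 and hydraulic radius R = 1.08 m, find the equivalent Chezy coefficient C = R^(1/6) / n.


The Chezy coefficient relates to Manning's n through C = R^(1/6) / n.
R^(1/6) = 1.08^(1/6) = 1.012909.
C = 1.012909 / 0.023 = 44.04 m^(1/2)/s.

44.04


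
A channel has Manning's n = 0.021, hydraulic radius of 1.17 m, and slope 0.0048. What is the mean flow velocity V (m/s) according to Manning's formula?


Manning's equation gives V = (1/n) * R^(2/3) * S^(1/2).
First, compute R^(2/3) = 1.17^(2/3) = 1.1103.
Next, S^(1/2) = 0.0048^(1/2) = 0.069282.
Then 1/n = 1/0.021 = 47.62.
V = 47.62 * 1.1103 * 0.069282 = 3.6632 m/s.

3.6632


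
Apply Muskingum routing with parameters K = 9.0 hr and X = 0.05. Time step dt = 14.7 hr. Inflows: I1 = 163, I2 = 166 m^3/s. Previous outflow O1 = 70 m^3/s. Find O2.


Muskingum coefficients:
denom = 2*K*(1-X) + dt = 2*9.0*(1-0.05) + 14.7 = 31.8.
C0 = (dt - 2*K*X)/denom = (14.7 - 2*9.0*0.05)/31.8 = 0.434.
C1 = (dt + 2*K*X)/denom = (14.7 + 2*9.0*0.05)/31.8 = 0.4906.
C2 = (2*K*(1-X) - dt)/denom = 0.0755.
O2 = C0*I2 + C1*I1 + C2*O1
   = 0.434*166 + 0.4906*163 + 0.0755*70
   = 157.28 m^3/s.

157.28


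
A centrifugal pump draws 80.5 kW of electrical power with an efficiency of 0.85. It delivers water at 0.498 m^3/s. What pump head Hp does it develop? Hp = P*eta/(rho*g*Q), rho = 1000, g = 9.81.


Pump head formula: Hp = P * eta / (rho * g * Q).
Numerator: P * eta = 80.5 * 1000 * 0.85 = 68425.0 W.
Denominator: rho * g * Q = 1000 * 9.81 * 0.498 = 4885.38.
Hp = 68425.0 / 4885.38 = 14.01 m.

14.01


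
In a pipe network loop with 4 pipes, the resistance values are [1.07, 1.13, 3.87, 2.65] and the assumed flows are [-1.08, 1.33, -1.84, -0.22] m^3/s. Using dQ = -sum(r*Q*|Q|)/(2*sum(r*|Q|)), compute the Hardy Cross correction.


Numerator terms (r*Q*|Q|): 1.07*-1.08*|-1.08| = -1.248; 1.13*1.33*|1.33| = 1.9989; 3.87*-1.84*|-1.84| = -13.1023; 2.65*-0.22*|-0.22| = -0.1283.
Sum of numerator = -12.4797.
Denominator terms (r*|Q|): 1.07*|-1.08| = 1.1556; 1.13*|1.33| = 1.5029; 3.87*|-1.84| = 7.1208; 2.65*|-0.22| = 0.583.
2 * sum of denominator = 2 * 10.3623 = 20.7246.
dQ = --12.4797 / 20.7246 = 0.6022 m^3/s.

0.6022


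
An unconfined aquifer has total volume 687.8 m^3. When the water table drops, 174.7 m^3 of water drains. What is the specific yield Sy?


Specific yield Sy = Volume drained / Total volume.
Sy = 174.7 / 687.8
   = 0.254.

0.254


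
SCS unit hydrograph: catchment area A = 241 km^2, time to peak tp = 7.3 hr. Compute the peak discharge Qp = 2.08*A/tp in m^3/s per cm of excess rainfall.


SCS formula: Qp = 2.08 * A / tp.
Qp = 2.08 * 241 / 7.3
   = 501.28 / 7.3
   = 68.67 m^3/s per cm.

68.67


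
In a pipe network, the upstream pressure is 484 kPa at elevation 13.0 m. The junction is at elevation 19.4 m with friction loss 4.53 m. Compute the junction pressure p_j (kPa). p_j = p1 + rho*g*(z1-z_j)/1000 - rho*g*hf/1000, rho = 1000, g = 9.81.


Junction pressure: p_j = p1 + rho*g*(z1 - z_j)/1000 - rho*g*hf/1000.
Elevation term = 1000*9.81*(13.0 - 19.4)/1000 = -62.784 kPa.
Friction term = 1000*9.81*4.53/1000 = 44.439 kPa.
p_j = 484 + -62.784 - 44.439 = 376.78 kPa.

376.78


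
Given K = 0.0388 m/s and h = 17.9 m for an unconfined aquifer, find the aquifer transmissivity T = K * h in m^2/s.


Transmissivity is defined as T = K * h.
T = 0.0388 * 17.9
  = 0.6945 m^2/s.

0.6945


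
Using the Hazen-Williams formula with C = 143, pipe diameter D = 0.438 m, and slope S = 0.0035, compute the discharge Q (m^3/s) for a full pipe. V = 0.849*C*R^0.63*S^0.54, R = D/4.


For a full circular pipe, R = D/4 = 0.438/4 = 0.1095 m.
V = 0.849 * 143 * 0.1095^0.63 * 0.0035^0.54
  = 0.849 * 143 * 0.248217 * 0.047184
  = 1.4219 m/s.
Pipe area A = pi*D^2/4 = pi*0.438^2/4 = 0.1507 m^2.
Q = A * V = 0.1507 * 1.4219 = 0.2142 m^3/s.

0.2142


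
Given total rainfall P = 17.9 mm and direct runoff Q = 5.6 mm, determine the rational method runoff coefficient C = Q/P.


The runoff coefficient C = runoff depth / rainfall depth.
C = 5.6 / 17.9
  = 0.3128.

0.3128


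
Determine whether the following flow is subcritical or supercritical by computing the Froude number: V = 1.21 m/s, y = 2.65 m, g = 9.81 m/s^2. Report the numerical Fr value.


The Froude number is defined as Fr = V / sqrt(g*y).
g*y = 9.81 * 2.65 = 25.9965.
sqrt(g*y) = sqrt(25.9965) = 5.0987.
Fr = 1.21 / 5.0987 = 0.2373.
Since Fr < 1, the flow is subcritical.

0.2373


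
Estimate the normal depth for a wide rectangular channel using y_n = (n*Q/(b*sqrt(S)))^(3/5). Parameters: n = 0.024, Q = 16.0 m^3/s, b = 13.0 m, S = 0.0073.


We use the wide-channel approximation y_n = (n*Q/(b*sqrt(S)))^(3/5).
sqrt(S) = sqrt(0.0073) = 0.08544.
Numerator: n*Q = 0.024 * 16.0 = 0.384.
Denominator: b*sqrt(S) = 13.0 * 0.08544 = 1.11072.
arg = 0.3457.
y_n = 0.3457^(3/5) = 0.5287 m.

0.5287


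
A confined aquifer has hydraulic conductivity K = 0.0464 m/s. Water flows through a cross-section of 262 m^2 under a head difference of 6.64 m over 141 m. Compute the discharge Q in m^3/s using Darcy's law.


Darcy's law: Q = K * A * i, where i = dh/L.
Hydraulic gradient i = 6.64 / 141 = 0.047092.
Q = 0.0464 * 262 * 0.047092
  = 0.5725 m^3/s.

0.5725


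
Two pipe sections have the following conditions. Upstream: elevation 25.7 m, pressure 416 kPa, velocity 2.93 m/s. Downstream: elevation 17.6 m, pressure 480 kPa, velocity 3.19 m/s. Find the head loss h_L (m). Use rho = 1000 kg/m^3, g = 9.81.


Total head at each section: H = z + p/(rho*g) + V^2/(2g).
H1 = 25.7 + 416*1000/(1000*9.81) + 2.93^2/(2*9.81)
   = 25.7 + 42.406 + 0.4376
   = 68.543 m.
H2 = 17.6 + 480*1000/(1000*9.81) + 3.19^2/(2*9.81)
   = 17.6 + 48.93 + 0.5187
   = 67.048 m.
h_L = H1 - H2 = 68.543 - 67.048 = 1.495 m.

1.495


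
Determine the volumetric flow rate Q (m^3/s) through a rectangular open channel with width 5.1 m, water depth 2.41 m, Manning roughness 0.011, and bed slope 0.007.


For a rectangular channel, the cross-sectional area A = b * y = 5.1 * 2.41 = 12.29 m^2.
The wetted perimeter P = b + 2y = 5.1 + 2*2.41 = 9.92 m.
Hydraulic radius R = A/P = 12.29/9.92 = 1.239 m.
Velocity V = (1/n)*R^(2/3)*S^(1/2) = (1/0.011)*1.239^(2/3)*0.007^(1/2) = 8.7742 m/s.
Discharge Q = A * V = 12.29 * 8.7742 = 107.843 m^3/s.

107.843


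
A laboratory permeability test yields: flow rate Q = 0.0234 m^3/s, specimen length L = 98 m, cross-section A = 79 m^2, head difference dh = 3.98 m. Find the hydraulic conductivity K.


From K = Q*L / (A*dh):
Numerator: Q*L = 0.0234 * 98 = 2.2932.
Denominator: A*dh = 79 * 3.98 = 314.42.
K = 2.2932 / 314.42 = 0.007293 m/s.

0.007293


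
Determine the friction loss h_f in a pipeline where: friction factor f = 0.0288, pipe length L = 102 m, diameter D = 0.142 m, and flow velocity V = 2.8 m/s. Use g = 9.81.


Darcy-Weisbach equation: h_f = f * (L/D) * V^2/(2g).
f * L/D = 0.0288 * 102/0.142 = 20.6873.
V^2/(2g) = 2.8^2 / (2*9.81) = 7.84 / 19.62 = 0.3996 m.
h_f = 20.6873 * 0.3996 = 8.266 m.

8.266


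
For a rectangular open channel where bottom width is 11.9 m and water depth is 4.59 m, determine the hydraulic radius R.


For a rectangular section:
Flow area A = b * y = 11.9 * 4.59 = 54.62 m^2.
Wetted perimeter P = b + 2y = 11.9 + 2*4.59 = 21.08 m.
Hydraulic radius R = A/P = 54.62 / 21.08 = 2.5911 m.

2.5911


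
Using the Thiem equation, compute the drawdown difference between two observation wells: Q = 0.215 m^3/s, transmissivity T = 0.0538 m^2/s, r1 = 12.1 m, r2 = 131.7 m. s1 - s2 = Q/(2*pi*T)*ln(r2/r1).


Thiem equation: s1 - s2 = Q/(2*pi*T) * ln(r2/r1).
ln(r2/r1) = ln(131.7/12.1) = 2.3873.
Q/(2*pi*T) = 0.215 / (2*pi*0.0538) = 0.215 / 0.338 = 0.636.
s1 - s2 = 0.636 * 2.3873 = 1.5184 m.

1.5184


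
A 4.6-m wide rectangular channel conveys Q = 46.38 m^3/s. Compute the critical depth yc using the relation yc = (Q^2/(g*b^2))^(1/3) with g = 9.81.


Using yc = (Q^2 / (g * b^2))^(1/3):
Q^2 = 46.38^2 = 2151.1.
g * b^2 = 9.81 * 4.6^2 = 9.81 * 21.16 = 207.58.
Q^2 / (g*b^2) = 2151.1 / 207.58 = 10.3628.
yc = 10.3628^(1/3) = 2.1802 m.

2.1802


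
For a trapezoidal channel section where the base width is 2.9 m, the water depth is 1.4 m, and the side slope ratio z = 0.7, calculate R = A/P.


For a trapezoidal section with side slope z:
A = (b + z*y)*y = (2.9 + 0.7*1.4)*1.4 = 5.432 m^2.
P = b + 2*y*sqrt(1 + z^2) = 2.9 + 2*1.4*sqrt(1 + 0.7^2) = 6.318 m.
R = A/P = 5.432 / 6.318 = 0.8598 m.

0.8598


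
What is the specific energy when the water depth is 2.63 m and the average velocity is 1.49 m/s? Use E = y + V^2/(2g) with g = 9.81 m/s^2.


Specific energy E = y + V^2/(2g).
Velocity head = V^2/(2g) = 1.49^2 / (2*9.81) = 2.2201 / 19.62 = 0.1132 m.
E = 2.63 + 0.1132 = 2.7432 m.

2.7432


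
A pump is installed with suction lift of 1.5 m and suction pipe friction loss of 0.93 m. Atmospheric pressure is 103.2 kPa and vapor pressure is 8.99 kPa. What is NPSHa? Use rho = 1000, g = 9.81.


NPSHa = p_atm/(rho*g) - z_s - hf_s - p_vap/(rho*g).
p_atm/(rho*g) = 103.2*1000 / (1000*9.81) = 10.52 m.
p_vap/(rho*g) = 8.99*1000 / (1000*9.81) = 0.916 m.
NPSHa = 10.52 - 1.5 - 0.93 - 0.916
      = 7.17 m.

7.17


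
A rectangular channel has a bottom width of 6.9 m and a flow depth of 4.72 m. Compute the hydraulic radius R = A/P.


For a rectangular section:
Flow area A = b * y = 6.9 * 4.72 = 32.57 m^2.
Wetted perimeter P = b + 2y = 6.9 + 2*4.72 = 16.34 m.
Hydraulic radius R = A/P = 32.57 / 16.34 = 1.9931 m.

1.9931


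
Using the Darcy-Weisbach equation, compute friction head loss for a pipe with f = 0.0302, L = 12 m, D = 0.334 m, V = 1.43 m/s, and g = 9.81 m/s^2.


Darcy-Weisbach equation: h_f = f * (L/D) * V^2/(2g).
f * L/D = 0.0302 * 12/0.334 = 1.085.
V^2/(2g) = 1.43^2 / (2*9.81) = 2.0449 / 19.62 = 0.1042 m.
h_f = 1.085 * 0.1042 = 0.113 m.

0.113


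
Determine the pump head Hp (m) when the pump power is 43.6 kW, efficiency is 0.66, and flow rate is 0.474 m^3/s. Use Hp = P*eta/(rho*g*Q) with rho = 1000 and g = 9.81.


Pump head formula: Hp = P * eta / (rho * g * Q).
Numerator: P * eta = 43.6 * 1000 * 0.66 = 28776.0 W.
Denominator: rho * g * Q = 1000 * 9.81 * 0.474 = 4649.94.
Hp = 28776.0 / 4649.94 = 6.19 m.

6.19


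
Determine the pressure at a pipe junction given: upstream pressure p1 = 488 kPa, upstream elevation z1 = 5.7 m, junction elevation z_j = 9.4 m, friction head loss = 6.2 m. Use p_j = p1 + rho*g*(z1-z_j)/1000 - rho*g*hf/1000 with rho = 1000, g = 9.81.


Junction pressure: p_j = p1 + rho*g*(z1 - z_j)/1000 - rho*g*hf/1000.
Elevation term = 1000*9.81*(5.7 - 9.4)/1000 = -36.297 kPa.
Friction term = 1000*9.81*6.2/1000 = 60.822 kPa.
p_j = 488 + -36.297 - 60.822 = 390.88 kPa.

390.88


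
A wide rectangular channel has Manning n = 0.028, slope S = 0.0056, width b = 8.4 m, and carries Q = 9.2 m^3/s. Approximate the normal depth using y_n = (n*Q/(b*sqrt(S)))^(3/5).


We use the wide-channel approximation y_n = (n*Q/(b*sqrt(S)))^(3/5).
sqrt(S) = sqrt(0.0056) = 0.074833.
Numerator: n*Q = 0.028 * 9.2 = 0.2576.
Denominator: b*sqrt(S) = 8.4 * 0.074833 = 0.628597.
arg = 0.4098.
y_n = 0.4098^(3/5) = 0.5855 m.

0.5855


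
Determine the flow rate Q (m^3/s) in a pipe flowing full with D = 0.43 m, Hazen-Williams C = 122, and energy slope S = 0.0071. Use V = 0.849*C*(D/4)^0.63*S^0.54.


For a full circular pipe, R = D/4 = 0.43/4 = 0.1075 m.
V = 0.849 * 122 * 0.1075^0.63 * 0.0071^0.54
  = 0.849 * 122 * 0.245351 * 0.069132
  = 1.7568 m/s.
Pipe area A = pi*D^2/4 = pi*0.43^2/4 = 0.1452 m^2.
Q = A * V = 0.1452 * 1.7568 = 0.2551 m^3/s.

0.2551


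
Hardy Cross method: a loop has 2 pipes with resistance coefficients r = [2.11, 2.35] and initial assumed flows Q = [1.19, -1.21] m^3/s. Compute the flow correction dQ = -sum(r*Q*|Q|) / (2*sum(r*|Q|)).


Numerator terms (r*Q*|Q|): 2.11*1.19*|1.19| = 2.988; 2.35*-1.21*|-1.21| = -3.4406.
Sum of numerator = -0.4527.
Denominator terms (r*|Q|): 2.11*|1.19| = 2.5109; 2.35*|-1.21| = 2.8435.
2 * sum of denominator = 2 * 5.3544 = 10.7088.
dQ = --0.4527 / 10.7088 = 0.0423 m^3/s.

0.0423


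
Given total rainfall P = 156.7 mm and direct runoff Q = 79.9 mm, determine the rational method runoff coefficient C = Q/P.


The runoff coefficient C = runoff depth / rainfall depth.
C = 79.9 / 156.7
  = 0.5099.

0.5099


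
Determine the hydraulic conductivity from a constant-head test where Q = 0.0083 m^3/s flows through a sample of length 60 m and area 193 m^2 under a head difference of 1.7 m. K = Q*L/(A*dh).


From K = Q*L / (A*dh):
Numerator: Q*L = 0.0083 * 60 = 0.498.
Denominator: A*dh = 193 * 1.7 = 328.1.
K = 0.498 / 328.1 = 0.001518 m/s.

0.001518


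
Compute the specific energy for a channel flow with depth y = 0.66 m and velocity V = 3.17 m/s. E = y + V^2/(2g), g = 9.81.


Specific energy E = y + V^2/(2g).
Velocity head = V^2/(2g) = 3.17^2 / (2*9.81) = 10.0489 / 19.62 = 0.5122 m.
E = 0.66 + 0.5122 = 1.1722 m.

1.1722


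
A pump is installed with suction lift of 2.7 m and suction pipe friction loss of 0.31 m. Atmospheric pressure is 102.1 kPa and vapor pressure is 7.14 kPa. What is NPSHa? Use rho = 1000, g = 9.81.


NPSHa = p_atm/(rho*g) - z_s - hf_s - p_vap/(rho*g).
p_atm/(rho*g) = 102.1*1000 / (1000*9.81) = 10.408 m.
p_vap/(rho*g) = 7.14*1000 / (1000*9.81) = 0.728 m.
NPSHa = 10.408 - 2.7 - 0.31 - 0.728
      = 6.67 m.

6.67


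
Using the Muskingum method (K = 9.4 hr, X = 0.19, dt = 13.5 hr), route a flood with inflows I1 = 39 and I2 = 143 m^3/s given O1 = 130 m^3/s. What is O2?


Muskingum coefficients:
denom = 2*K*(1-X) + dt = 2*9.4*(1-0.19) + 13.5 = 28.728.
C0 = (dt - 2*K*X)/denom = (13.5 - 2*9.4*0.19)/28.728 = 0.3456.
C1 = (dt + 2*K*X)/denom = (13.5 + 2*9.4*0.19)/28.728 = 0.5943.
C2 = (2*K*(1-X) - dt)/denom = 0.0602.
O2 = C0*I2 + C1*I1 + C2*O1
   = 0.3456*143 + 0.5943*39 + 0.0602*130
   = 80.41 m^3/s.

80.41


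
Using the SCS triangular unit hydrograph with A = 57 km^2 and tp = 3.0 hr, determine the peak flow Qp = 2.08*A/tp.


SCS formula: Qp = 2.08 * A / tp.
Qp = 2.08 * 57 / 3.0
   = 118.56 / 3.0
   = 39.52 m^3/s per cm.

39.52


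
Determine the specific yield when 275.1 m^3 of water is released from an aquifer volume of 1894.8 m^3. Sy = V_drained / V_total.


Specific yield Sy = Volume drained / Total volume.
Sy = 275.1 / 1894.8
   = 0.1452.

0.1452


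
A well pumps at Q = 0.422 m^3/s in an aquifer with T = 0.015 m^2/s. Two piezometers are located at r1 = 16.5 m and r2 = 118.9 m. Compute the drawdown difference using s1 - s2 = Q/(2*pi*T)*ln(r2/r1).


Thiem equation: s1 - s2 = Q/(2*pi*T) * ln(r2/r1).
ln(r2/r1) = ln(118.9/16.5) = 1.9749.
Q/(2*pi*T) = 0.422 / (2*pi*0.015) = 0.422 / 0.0942 = 4.4776.
s1 - s2 = 4.4776 * 1.9749 = 8.8428 m.

8.8428


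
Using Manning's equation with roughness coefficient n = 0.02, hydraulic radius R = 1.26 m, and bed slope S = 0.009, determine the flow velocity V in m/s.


Manning's equation gives V = (1/n) * R^(2/3) * S^(1/2).
First, compute R^(2/3) = 1.26^(2/3) = 1.1666.
Next, S^(1/2) = 0.009^(1/2) = 0.094868.
Then 1/n = 1/0.02 = 50.0.
V = 50.0 * 1.1666 * 0.094868 = 5.5336 m/s.

5.5336


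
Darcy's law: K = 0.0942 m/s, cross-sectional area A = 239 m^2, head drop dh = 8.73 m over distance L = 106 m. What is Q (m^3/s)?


Darcy's law: Q = K * A * i, where i = dh/L.
Hydraulic gradient i = 8.73 / 106 = 0.082358.
Q = 0.0942 * 239 * 0.082358
  = 1.8542 m^3/s.

1.8542


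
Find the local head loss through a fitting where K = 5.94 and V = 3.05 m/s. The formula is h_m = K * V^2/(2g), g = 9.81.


Minor loss formula: h_m = K * V^2/(2g).
V^2 = 3.05^2 = 9.3025.
V^2/(2g) = 9.3025 / 19.62 = 0.4741 m.
h_m = 5.94 * 0.4741 = 2.8164 m.

2.8164


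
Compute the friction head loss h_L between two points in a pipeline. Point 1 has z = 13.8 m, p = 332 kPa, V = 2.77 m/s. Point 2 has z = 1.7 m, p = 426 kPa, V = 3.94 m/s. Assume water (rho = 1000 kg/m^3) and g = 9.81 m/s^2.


Total head at each section: H = z + p/(rho*g) + V^2/(2g).
H1 = 13.8 + 332*1000/(1000*9.81) + 2.77^2/(2*9.81)
   = 13.8 + 33.843 + 0.3911
   = 48.034 m.
H2 = 1.7 + 426*1000/(1000*9.81) + 3.94^2/(2*9.81)
   = 1.7 + 43.425 + 0.7912
   = 45.916 m.
h_L = H1 - H2 = 48.034 - 45.916 = 2.118 m.

2.118


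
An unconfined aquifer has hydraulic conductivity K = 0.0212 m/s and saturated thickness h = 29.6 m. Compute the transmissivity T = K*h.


Transmissivity is defined as T = K * h.
T = 0.0212 * 29.6
  = 0.6275 m^2/s.

0.6275


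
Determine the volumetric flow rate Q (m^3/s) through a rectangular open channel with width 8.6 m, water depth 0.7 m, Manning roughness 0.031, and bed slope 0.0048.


For a rectangular channel, the cross-sectional area A = b * y = 8.6 * 0.7 = 6.02 m^2.
The wetted perimeter P = b + 2y = 8.6 + 2*0.7 = 10.0 m.
Hydraulic radius R = A/P = 6.02/10.0 = 0.602 m.
Velocity V = (1/n)*R^(2/3)*S^(1/2) = (1/0.031)*0.602^(2/3)*0.0048^(1/2) = 1.5934 m/s.
Discharge Q = A * V = 6.02 * 1.5934 = 9.592 m^3/s.

9.592


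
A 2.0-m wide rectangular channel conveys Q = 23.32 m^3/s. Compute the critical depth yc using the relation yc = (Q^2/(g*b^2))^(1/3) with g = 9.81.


Using yc = (Q^2 / (g * b^2))^(1/3):
Q^2 = 23.32^2 = 543.82.
g * b^2 = 9.81 * 2.0^2 = 9.81 * 4.0 = 39.24.
Q^2 / (g*b^2) = 543.82 / 39.24 = 13.8588.
yc = 13.8588^(1/3) = 2.402 m.

2.402


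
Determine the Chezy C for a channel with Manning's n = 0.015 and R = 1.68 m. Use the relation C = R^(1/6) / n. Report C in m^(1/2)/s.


The Chezy coefficient relates to Manning's n through C = R^(1/6) / n.
R^(1/6) = 1.68^(1/6) = 1.090314.
C = 1.090314 / 0.015 = 72.69 m^(1/2)/s.

72.69


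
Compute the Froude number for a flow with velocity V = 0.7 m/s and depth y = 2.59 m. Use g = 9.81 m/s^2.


The Froude number is defined as Fr = V / sqrt(g*y).
g*y = 9.81 * 2.59 = 25.4079.
sqrt(g*y) = sqrt(25.4079) = 5.0406.
Fr = 0.7 / 5.0406 = 0.1389.

0.1389


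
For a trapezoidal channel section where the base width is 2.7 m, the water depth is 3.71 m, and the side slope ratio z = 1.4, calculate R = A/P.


For a trapezoidal section with side slope z:
A = (b + z*y)*y = (2.7 + 1.4*3.71)*3.71 = 29.287 m^2.
P = b + 2*y*sqrt(1 + z^2) = 2.7 + 2*3.71*sqrt(1 + 1.4^2) = 15.466 m.
R = A/P = 29.287 / 15.466 = 1.8936 m.

1.8936


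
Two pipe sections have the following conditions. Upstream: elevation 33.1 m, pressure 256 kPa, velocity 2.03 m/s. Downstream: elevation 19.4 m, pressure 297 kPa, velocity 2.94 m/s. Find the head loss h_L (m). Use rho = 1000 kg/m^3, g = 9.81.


Total head at each section: H = z + p/(rho*g) + V^2/(2g).
H1 = 33.1 + 256*1000/(1000*9.81) + 2.03^2/(2*9.81)
   = 33.1 + 26.096 + 0.21
   = 59.406 m.
H2 = 19.4 + 297*1000/(1000*9.81) + 2.94^2/(2*9.81)
   = 19.4 + 30.275 + 0.4406
   = 50.116 m.
h_L = H1 - H2 = 59.406 - 50.116 = 9.29 m.

9.29


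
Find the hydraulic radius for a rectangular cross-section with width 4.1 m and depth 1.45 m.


For a rectangular section:
Flow area A = b * y = 4.1 * 1.45 = 5.94 m^2.
Wetted perimeter P = b + 2y = 4.1 + 2*1.45 = 7.0 m.
Hydraulic radius R = A/P = 5.94 / 7.0 = 0.8493 m.

0.8493


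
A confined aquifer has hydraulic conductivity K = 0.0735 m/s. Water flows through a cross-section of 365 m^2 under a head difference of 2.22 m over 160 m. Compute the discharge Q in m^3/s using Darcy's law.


Darcy's law: Q = K * A * i, where i = dh/L.
Hydraulic gradient i = 2.22 / 160 = 0.013875.
Q = 0.0735 * 365 * 0.013875
  = 0.3722 m^3/s.

0.3722


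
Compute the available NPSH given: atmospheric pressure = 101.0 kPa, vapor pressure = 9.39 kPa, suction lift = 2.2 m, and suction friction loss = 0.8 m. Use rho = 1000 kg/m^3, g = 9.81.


NPSHa = p_atm/(rho*g) - z_s - hf_s - p_vap/(rho*g).
p_atm/(rho*g) = 101.0*1000 / (1000*9.81) = 10.296 m.
p_vap/(rho*g) = 9.39*1000 / (1000*9.81) = 0.957 m.
NPSHa = 10.296 - 2.2 - 0.8 - 0.957
      = 6.34 m.

6.34


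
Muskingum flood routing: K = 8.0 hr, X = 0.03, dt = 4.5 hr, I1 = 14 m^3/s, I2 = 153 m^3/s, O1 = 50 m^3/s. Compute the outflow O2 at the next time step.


Muskingum coefficients:
denom = 2*K*(1-X) + dt = 2*8.0*(1-0.03) + 4.5 = 20.02.
C0 = (dt - 2*K*X)/denom = (4.5 - 2*8.0*0.03)/20.02 = 0.2008.
C1 = (dt + 2*K*X)/denom = (4.5 + 2*8.0*0.03)/20.02 = 0.2488.
C2 = (2*K*(1-X) - dt)/denom = 0.5504.
O2 = C0*I2 + C1*I1 + C2*O1
   = 0.2008*153 + 0.2488*14 + 0.5504*50
   = 61.73 m^3/s.

61.73


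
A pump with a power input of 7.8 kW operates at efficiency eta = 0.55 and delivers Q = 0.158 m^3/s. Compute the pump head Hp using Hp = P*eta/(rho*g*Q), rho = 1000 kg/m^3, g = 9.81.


Pump head formula: Hp = P * eta / (rho * g * Q).
Numerator: P * eta = 7.8 * 1000 * 0.55 = 4290.0 W.
Denominator: rho * g * Q = 1000 * 9.81 * 0.158 = 1549.98.
Hp = 4290.0 / 1549.98 = 2.77 m.

2.77


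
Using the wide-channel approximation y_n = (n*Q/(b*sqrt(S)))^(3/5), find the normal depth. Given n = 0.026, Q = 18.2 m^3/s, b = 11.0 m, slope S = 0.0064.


We use the wide-channel approximation y_n = (n*Q/(b*sqrt(S)))^(3/5).
sqrt(S) = sqrt(0.0064) = 0.08.
Numerator: n*Q = 0.026 * 18.2 = 0.4732.
Denominator: b*sqrt(S) = 11.0 * 0.08 = 0.88.
arg = 0.5377.
y_n = 0.5377^(3/5) = 0.6892 m.

0.6892


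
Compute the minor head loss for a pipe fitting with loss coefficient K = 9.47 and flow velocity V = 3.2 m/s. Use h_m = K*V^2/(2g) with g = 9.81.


Minor loss formula: h_m = K * V^2/(2g).
V^2 = 3.2^2 = 10.24.
V^2/(2g) = 10.24 / 19.62 = 0.5219 m.
h_m = 9.47 * 0.5219 = 4.9425 m.

4.9425


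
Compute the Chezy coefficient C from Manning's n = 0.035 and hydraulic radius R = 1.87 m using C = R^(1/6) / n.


The Chezy coefficient relates to Manning's n through C = R^(1/6) / n.
R^(1/6) = 1.87^(1/6) = 1.109959.
C = 1.109959 / 0.035 = 31.71 m^(1/2)/s.

31.71
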